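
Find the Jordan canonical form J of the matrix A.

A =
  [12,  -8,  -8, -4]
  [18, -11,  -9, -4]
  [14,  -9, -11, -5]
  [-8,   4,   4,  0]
J_1(-4) ⊕ J_3(-2)

The characteristic polynomial is
  det(x·I − A) = x^4 + 10*x^3 + 36*x^2 + 56*x + 32 = (x + 2)^3*(x + 4)

Eigenvalues and multiplicities (the geometric multiplicity of λ is n − rank(A − λI), which equals the number of Jordan blocks for λ):
  λ = -4: algebraic multiplicity = 1, geometric multiplicity = 1
  λ = -2: algebraic multiplicity = 3, geometric multiplicity = 1

Determining the block sizes for each eigenvalue:
  λ = -4: one block (gm = 1), so the single block has size am = 1 → block sizes [1]
  λ = -2: one block (gm = 1), so the single block has size am = 3 → block sizes [3]

Assembling the blocks gives a Jordan form
J =
  [-4,  0,  0,  0]
  [ 0, -2,  1,  0]
  [ 0,  0, -2,  1]
  [ 0,  0,  0, -2]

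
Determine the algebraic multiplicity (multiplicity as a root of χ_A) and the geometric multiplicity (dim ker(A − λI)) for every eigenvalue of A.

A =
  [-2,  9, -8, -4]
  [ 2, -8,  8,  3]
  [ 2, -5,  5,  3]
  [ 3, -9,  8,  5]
λ = -3: alg = 1, geom = 1; λ = 1: alg = 3, geom = 1

Step 1 — factor the characteristic polynomial to read off the algebraic multiplicities:
  χ_A(x) = (x - 1)^3*(x + 3)

Step 2 — compute geometric multiplicities via the rank-nullity identity g(λ) = n − rank(A − λI):
  rank(A − (-3)·I) = 3, so dim ker(A − (-3)·I) = n − 3 = 1
  rank(A − (1)·I) = 3, so dim ker(A − (1)·I) = n − 3 = 1

Summary:
  λ = -3: algebraic multiplicity = 1, geometric multiplicity = 1
  λ = 1: algebraic multiplicity = 3, geometric multiplicity = 1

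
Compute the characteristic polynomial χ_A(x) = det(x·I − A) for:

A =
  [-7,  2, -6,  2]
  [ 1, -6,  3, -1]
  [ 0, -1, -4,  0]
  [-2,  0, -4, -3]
x^4 + 20*x^3 + 150*x^2 + 500*x + 625

Expanding det(x·I − A) (e.g. by cofactor expansion or by noting that A is similar to its Jordan form J, which has the same characteristic polynomial as A) gives
  χ_A(x) = x^4 + 20*x^3 + 150*x^2 + 500*x + 625
which factors as (x + 5)^4. The eigenvalues (with algebraic multiplicities) are λ = -5 with multiplicity 4.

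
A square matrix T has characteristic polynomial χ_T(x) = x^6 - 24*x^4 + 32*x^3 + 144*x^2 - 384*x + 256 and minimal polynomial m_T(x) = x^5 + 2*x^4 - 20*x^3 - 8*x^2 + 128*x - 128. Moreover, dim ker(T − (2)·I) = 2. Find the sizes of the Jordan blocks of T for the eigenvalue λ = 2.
Block sizes for λ = 2: [3, 1]

Step 1 — from the characteristic polynomial, algebraic multiplicity of λ = 2 is 4. From dim ker(T − (2)·I) = 2, there are exactly 2 Jordan blocks for λ = 2.
Step 2 — from the minimal polynomial, the factor (x − 2)^3 tells us the largest block for λ = 2 has size 3.
Step 3 — with total size 4, 2 blocks, and largest block 3, the block sizes (in nonincreasing order) are [3, 1].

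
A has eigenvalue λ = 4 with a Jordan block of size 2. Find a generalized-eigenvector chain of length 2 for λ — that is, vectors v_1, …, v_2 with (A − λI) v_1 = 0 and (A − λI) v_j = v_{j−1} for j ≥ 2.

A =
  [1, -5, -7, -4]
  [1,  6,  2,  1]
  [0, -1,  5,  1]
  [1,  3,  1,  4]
A Jordan chain for λ = 4 of length 2:
v_1 = (-3, 1, 0, 1)ᵀ
v_2 = (1, 0, 0, 0)ᵀ

Let N = A − (4)·I. We want v_2 with N^2 v_2 = 0 but N^1 v_2 ≠ 0; then v_{j-1} := N · v_j for j = 2, …, 2.

Pick v_2 = (1, 0, 0, 0)ᵀ.
Then v_1 = N · v_2 = (-3, 1, 0, 1)ᵀ.

Sanity check: (A − (4)·I) v_1 = (0, 0, 0, 0)ᵀ = 0. ✓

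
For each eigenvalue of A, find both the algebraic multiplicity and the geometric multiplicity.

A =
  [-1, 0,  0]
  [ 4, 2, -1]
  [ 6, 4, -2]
λ = -1: alg = 1, geom = 1; λ = 0: alg = 2, geom = 1

Step 1 — factor the characteristic polynomial to read off the algebraic multiplicities:
  χ_A(x) = x^2*(x + 1)

Step 2 — compute geometric multiplicities via the rank-nullity identity g(λ) = n − rank(A − λI):
  rank(A − (-1)·I) = 2, so dim ker(A − (-1)·I) = n − 2 = 1
  rank(A − (0)·I) = 2, so dim ker(A − (0)·I) = n − 2 = 1

Summary:
  λ = -1: algebraic multiplicity = 1, geometric multiplicity = 1
  λ = 0: algebraic multiplicity = 2, geometric multiplicity = 1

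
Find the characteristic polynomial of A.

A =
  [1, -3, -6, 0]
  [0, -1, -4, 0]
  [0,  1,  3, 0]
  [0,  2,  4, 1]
x^4 - 4*x^3 + 6*x^2 - 4*x + 1

Expanding det(x·I − A) (e.g. by cofactor expansion or by noting that A is similar to its Jordan form J, which has the same characteristic polynomial as A) gives
  χ_A(x) = x^4 - 4*x^3 + 6*x^2 - 4*x + 1
which factors as (x - 1)^4. The eigenvalues (with algebraic multiplicities) are λ = 1 with multiplicity 4.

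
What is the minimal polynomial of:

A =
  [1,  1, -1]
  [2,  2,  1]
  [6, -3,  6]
x^2 - 6*x + 9

The characteristic polynomial is χ_A(x) = (x - 3)^3, so the eigenvalues are known. The minimal polynomial is
  m_A(x) = Π_λ (x − λ)^{k_λ}
where k_λ is the size of the *largest* Jordan block for λ (equivalently, the smallest k with (A − λI)^k v = 0 for every generalised eigenvector v of λ).

  λ = 3: largest Jordan block has size 2, contributing (x − 3)^2

So m_A(x) = (x - 3)^2 = x^2 - 6*x + 9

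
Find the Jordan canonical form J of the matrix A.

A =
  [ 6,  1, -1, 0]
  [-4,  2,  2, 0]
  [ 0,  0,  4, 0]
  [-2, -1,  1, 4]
J_2(4) ⊕ J_1(4) ⊕ J_1(4)

The characteristic polynomial is
  det(x·I − A) = x^4 - 16*x^3 + 96*x^2 - 256*x + 256 = (x - 4)^4

Eigenvalues and multiplicities (the geometric multiplicity of λ is n − rank(A − λI), which equals the number of Jordan blocks for λ):
  λ = 4: algebraic multiplicity = 4, geometric multiplicity = 3

Determining the block sizes for each eigenvalue:
  λ = 4: 3 blocks summing to 4 forces exactly one block of size 2 and the rest size 1 → block sizes [2, 1, 1]

Assembling the blocks gives a Jordan form
J =
  [4, 1, 0, 0]
  [0, 4, 0, 0]
  [0, 0, 4, 0]
  [0, 0, 0, 4]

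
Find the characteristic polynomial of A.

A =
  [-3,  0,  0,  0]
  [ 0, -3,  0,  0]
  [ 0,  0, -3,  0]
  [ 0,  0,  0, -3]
x^4 + 12*x^3 + 54*x^2 + 108*x + 81

Expanding det(x·I − A) (e.g. by cofactor expansion or by noting that A is similar to its Jordan form J, which has the same characteristic polynomial as A) gives
  χ_A(x) = x^4 + 12*x^3 + 54*x^2 + 108*x + 81
which factors as (x + 3)^4. The eigenvalues (with algebraic multiplicities) are λ = -3 with multiplicity 4.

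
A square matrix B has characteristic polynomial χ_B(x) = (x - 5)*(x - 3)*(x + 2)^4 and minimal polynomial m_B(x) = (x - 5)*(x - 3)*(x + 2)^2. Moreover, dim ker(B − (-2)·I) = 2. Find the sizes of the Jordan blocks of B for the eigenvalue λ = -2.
Block sizes for λ = -2: [2, 2]

Step 1 — from the characteristic polynomial, algebraic multiplicity of λ = -2 is 4. From dim ker(B − (-2)·I) = 2, there are exactly 2 Jordan blocks for λ = -2.
Step 2 — from the minimal polynomial, the factor (x + 2)^2 tells us the largest block for λ = -2 has size 2.
Step 3 — with total size 4, 2 blocks, and largest block 2, the block sizes (in nonincreasing order) are [2, 2].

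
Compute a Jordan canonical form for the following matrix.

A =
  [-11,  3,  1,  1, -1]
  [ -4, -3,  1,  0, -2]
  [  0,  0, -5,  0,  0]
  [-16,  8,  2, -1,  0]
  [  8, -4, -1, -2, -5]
J_2(-5) ⊕ J_2(-5) ⊕ J_1(-5)

The characteristic polynomial is
  det(x·I − A) = x^5 + 25*x^4 + 250*x^3 + 1250*x^2 + 3125*x + 3125 = (x + 5)^5

Eigenvalues and multiplicities (the geometric multiplicity of λ is n − rank(A − λI), which equals the number of Jordan blocks for λ):
  λ = -5: algebraic multiplicity = 5, geometric multiplicity = 3

Determining the block sizes for each eigenvalue:
  λ = -5: with am = 5 and gm = 3, the partition is not yet determined (e.g. several partitions of 5 into 3 parts exist). Let N = A − (-5)·I. Computing rank(N^1) = 2, rank(N^2) = 0; the number of blocks of size ≥ j is rank(N^{j−1}) − rank(N^j), giving [3, 2]. So we have 2 block(s) of size 2, 1 block(s) of size 1 → block sizes [2, 2, 1]

Assembling the blocks gives a Jordan form
J =
  [-5,  1,  0,  0,  0]
  [ 0, -5,  0,  0,  0]
  [ 0,  0, -5,  1,  0]
  [ 0,  0,  0, -5,  0]
  [ 0,  0,  0,  0, -5]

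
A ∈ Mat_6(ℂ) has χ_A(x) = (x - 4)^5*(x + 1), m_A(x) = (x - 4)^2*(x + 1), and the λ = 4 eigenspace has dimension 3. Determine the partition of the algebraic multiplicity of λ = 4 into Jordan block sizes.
Block sizes for λ = 4: [2, 2, 1]

Step 1 — from the characteristic polynomial, algebraic multiplicity of λ = 4 is 5. From dim ker(A − (4)·I) = 3, there are exactly 3 Jordan blocks for λ = 4.
Step 2 — from the minimal polynomial, the factor (x − 4)^2 tells us the largest block for λ = 4 has size 2.
Step 3 — with total size 5, 3 blocks, and largest block 2, the block sizes (in nonincreasing order) are [2, 2, 1].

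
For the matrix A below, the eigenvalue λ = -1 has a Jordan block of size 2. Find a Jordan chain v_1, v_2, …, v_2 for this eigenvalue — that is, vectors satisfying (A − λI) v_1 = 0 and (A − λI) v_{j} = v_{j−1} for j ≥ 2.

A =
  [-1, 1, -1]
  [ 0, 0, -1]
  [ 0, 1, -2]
A Jordan chain for λ = -1 of length 2:
v_1 = (1, 1, 1)ᵀ
v_2 = (0, 1, 0)ᵀ

Let N = A − (-1)·I. We want v_2 with N^2 v_2 = 0 but N^1 v_2 ≠ 0; then v_{j-1} := N · v_j for j = 2, …, 2.

Pick v_2 = (0, 1, 0)ᵀ.
Then v_1 = N · v_2 = (1, 1, 1)ᵀ.

Sanity check: (A − (-1)·I) v_1 = (0, 0, 0)ᵀ = 0. ✓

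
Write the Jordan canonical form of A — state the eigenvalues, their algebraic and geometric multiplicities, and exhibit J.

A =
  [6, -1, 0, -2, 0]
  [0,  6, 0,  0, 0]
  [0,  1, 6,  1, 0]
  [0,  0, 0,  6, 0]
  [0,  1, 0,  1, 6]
J_2(6) ⊕ J_2(6) ⊕ J_1(6)

The characteristic polynomial is
  det(x·I − A) = x^5 - 30*x^4 + 360*x^3 - 2160*x^2 + 6480*x - 7776 = (x - 6)^5

Eigenvalues and multiplicities (the geometric multiplicity of λ is n − rank(A − λI), which equals the number of Jordan blocks for λ):
  λ = 6: algebraic multiplicity = 5, geometric multiplicity = 3

Determining the block sizes for each eigenvalue:
  λ = 6: with am = 5 and gm = 3, the partition is not yet determined (e.g. several partitions of 5 into 3 parts exist). Let N = A − (6)·I. Computing rank(N^1) = 2, rank(N^2) = 0; the number of blocks of size ≥ j is rank(N^{j−1}) − rank(N^j), giving [3, 2]. So we have 2 block(s) of size 2, 1 block(s) of size 1 → block sizes [2, 2, 1]

Assembling the blocks gives a Jordan form
J =
  [6, 1, 0, 0, 0]
  [0, 6, 0, 0, 0]
  [0, 0, 6, 1, 0]
  [0, 0, 0, 6, 0]
  [0, 0, 0, 0, 6]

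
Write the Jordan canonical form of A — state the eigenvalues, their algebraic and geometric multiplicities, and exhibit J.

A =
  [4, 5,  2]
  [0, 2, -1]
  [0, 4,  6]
J_3(4)

The characteristic polynomial is
  det(x·I − A) = x^3 - 12*x^2 + 48*x - 64 = (x - 4)^3

Eigenvalues and multiplicities (the geometric multiplicity of λ is n − rank(A − λI), which equals the number of Jordan blocks for λ):
  λ = 4: algebraic multiplicity = 3, geometric multiplicity = 1

Determining the block sizes for each eigenvalue:
  λ = 4: one block (gm = 1), so the single block has size am = 3 → block sizes [3]

Assembling the blocks gives a Jordan form
J =
  [4, 1, 0]
  [0, 4, 1]
  [0, 0, 4]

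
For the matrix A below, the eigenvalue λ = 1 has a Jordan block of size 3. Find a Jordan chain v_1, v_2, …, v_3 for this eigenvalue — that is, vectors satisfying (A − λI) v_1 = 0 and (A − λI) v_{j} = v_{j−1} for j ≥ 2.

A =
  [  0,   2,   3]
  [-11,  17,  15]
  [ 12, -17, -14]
A Jordan chain for λ = 1 of length 3:
v_1 = (15, 15, -5)ᵀ
v_2 = (-1, -11, 12)ᵀ
v_3 = (1, 0, 0)ᵀ

Let N = A − (1)·I. We want v_3 with N^3 v_3 = 0 but N^2 v_3 ≠ 0; then v_{j-1} := N · v_j for j = 3, …, 2.

Pick v_3 = (1, 0, 0)ᵀ.
Then v_2 = N · v_3 = (-1, -11, 12)ᵀ.
Then v_1 = N · v_2 = (15, 15, -5)ᵀ.

Sanity check: (A − (1)·I) v_1 = (0, 0, 0)ᵀ = 0. ✓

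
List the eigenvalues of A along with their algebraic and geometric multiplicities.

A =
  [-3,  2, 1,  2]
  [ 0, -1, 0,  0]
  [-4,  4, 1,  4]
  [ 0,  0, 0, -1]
λ = -1: alg = 4, geom = 3

Step 1 — factor the characteristic polynomial to read off the algebraic multiplicities:
  χ_A(x) = (x + 1)^4

Step 2 — compute geometric multiplicities via the rank-nullity identity g(λ) = n − rank(A − λI):
  rank(A − (-1)·I) = 1, so dim ker(A − (-1)·I) = n − 1 = 3

Summary:
  λ = -1: algebraic multiplicity = 4, geometric multiplicity = 3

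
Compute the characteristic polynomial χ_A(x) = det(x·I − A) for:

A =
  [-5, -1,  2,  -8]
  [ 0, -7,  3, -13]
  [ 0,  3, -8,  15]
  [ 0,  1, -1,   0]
x^4 + 20*x^3 + 150*x^2 + 500*x + 625

Expanding det(x·I − A) (e.g. by cofactor expansion or by noting that A is similar to its Jordan form J, which has the same characteristic polynomial as A) gives
  χ_A(x) = x^4 + 20*x^3 + 150*x^2 + 500*x + 625
which factors as (x + 5)^4. The eigenvalues (with algebraic multiplicities) are λ = -5 with multiplicity 4.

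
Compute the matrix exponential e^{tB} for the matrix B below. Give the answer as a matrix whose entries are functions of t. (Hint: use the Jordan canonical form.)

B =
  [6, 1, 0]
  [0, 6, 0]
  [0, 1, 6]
e^{tB} =
  [exp(6*t), t*exp(6*t), 0]
  [0, exp(6*t), 0]
  [0, t*exp(6*t), exp(6*t)]

Strategy: write B = P · J · P⁻¹ where J is a Jordan canonical form, so e^{tB} = P · e^{tJ} · P⁻¹, and e^{tJ} can be computed block-by-block.

B has Jordan form
J =
  [6, 1, 0]
  [0, 6, 0]
  [0, 0, 6]
(up to reordering of blocks).

Per-block formulas:
  For a 1×1 block at λ = 6: exp(t · [6]) = [e^(6t)].
  For a 2×2 Jordan block J_2(6): exp(t · J_2(6)) = e^(6t)·(I + t·N), where N is the 2×2 nilpotent shift.

After assembling e^{tJ} and conjugating by P, we get:

e^{tB} =
  [exp(6*t), t*exp(6*t), 0]
  [0, exp(6*t), 0]
  [0, t*exp(6*t), exp(6*t)]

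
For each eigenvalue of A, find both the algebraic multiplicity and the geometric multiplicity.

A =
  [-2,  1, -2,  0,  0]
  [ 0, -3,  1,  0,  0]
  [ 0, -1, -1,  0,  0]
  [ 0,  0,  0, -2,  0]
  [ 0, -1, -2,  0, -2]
λ = -2: alg = 5, geom = 3

Step 1 — factor the characteristic polynomial to read off the algebraic multiplicities:
  χ_A(x) = (x + 2)^5

Step 2 — compute geometric multiplicities via the rank-nullity identity g(λ) = n − rank(A − λI):
  rank(A − (-2)·I) = 2, so dim ker(A − (-2)·I) = n − 2 = 3

Summary:
  λ = -2: algebraic multiplicity = 5, geometric multiplicity = 3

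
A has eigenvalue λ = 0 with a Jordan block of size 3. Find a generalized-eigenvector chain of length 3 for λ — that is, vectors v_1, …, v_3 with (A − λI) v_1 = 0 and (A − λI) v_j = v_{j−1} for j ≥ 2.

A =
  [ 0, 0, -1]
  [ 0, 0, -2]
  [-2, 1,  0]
A Jordan chain for λ = 0 of length 3:
v_1 = (2, 4, 0)ᵀ
v_2 = (0, 0, -2)ᵀ
v_3 = (1, 0, 0)ᵀ

Let N = A − (0)·I. We want v_3 with N^3 v_3 = 0 but N^2 v_3 ≠ 0; then v_{j-1} := N · v_j for j = 3, …, 2.

Pick v_3 = (1, 0, 0)ᵀ.
Then v_2 = N · v_3 = (0, 0, -2)ᵀ.
Then v_1 = N · v_2 = (2, 4, 0)ᵀ.

Sanity check: (A − (0)·I) v_1 = (0, 0, 0)ᵀ = 0. ✓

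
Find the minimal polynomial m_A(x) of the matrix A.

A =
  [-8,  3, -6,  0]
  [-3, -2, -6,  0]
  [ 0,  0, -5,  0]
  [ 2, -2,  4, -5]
x^2 + 10*x + 25

The characteristic polynomial is χ_A(x) = (x + 5)^4, so the eigenvalues are known. The minimal polynomial is
  m_A(x) = Π_λ (x − λ)^{k_λ}
where k_λ is the size of the *largest* Jordan block for λ (equivalently, the smallest k with (A − λI)^k v = 0 for every generalised eigenvector v of λ).

  λ = -5: largest Jordan block has size 2, contributing (x + 5)^2

So m_A(x) = (x + 5)^2 = x^2 + 10*x + 25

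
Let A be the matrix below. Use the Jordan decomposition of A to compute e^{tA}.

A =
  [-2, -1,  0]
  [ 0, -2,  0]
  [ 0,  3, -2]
e^{tA} =
  [exp(-2*t), -t*exp(-2*t), 0]
  [0, exp(-2*t), 0]
  [0, 3*t*exp(-2*t), exp(-2*t)]

Strategy: write A = P · J · P⁻¹ where J is a Jordan canonical form, so e^{tA} = P · e^{tJ} · P⁻¹, and e^{tJ} can be computed block-by-block.

A has Jordan form
J =
  [-2,  1,  0]
  [ 0, -2,  0]
  [ 0,  0, -2]
(up to reordering of blocks).

Per-block formulas:
  For a 2×2 Jordan block J_2(-2): exp(t · J_2(-2)) = e^(-2t)·(I + t·N), where N is the 2×2 nilpotent shift.
  For a 1×1 block at λ = -2: exp(t · [-2]) = [e^(-2t)].

After assembling e^{tJ} and conjugating by P, we get:

e^{tA} =
  [exp(-2*t), -t*exp(-2*t), 0]
  [0, exp(-2*t), 0]
  [0, 3*t*exp(-2*t), exp(-2*t)]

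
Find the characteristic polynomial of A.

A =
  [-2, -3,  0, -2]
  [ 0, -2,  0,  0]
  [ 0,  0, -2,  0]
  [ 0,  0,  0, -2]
x^4 + 8*x^3 + 24*x^2 + 32*x + 16

Expanding det(x·I − A) (e.g. by cofactor expansion or by noting that A is similar to its Jordan form J, which has the same characteristic polynomial as A) gives
  χ_A(x) = x^4 + 8*x^3 + 24*x^2 + 32*x + 16
which factors as (x + 2)^4. The eigenvalues (with algebraic multiplicities) are λ = -2 with multiplicity 4.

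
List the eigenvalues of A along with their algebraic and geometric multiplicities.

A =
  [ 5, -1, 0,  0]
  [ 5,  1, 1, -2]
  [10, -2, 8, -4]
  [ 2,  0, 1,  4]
λ = 4: alg = 3, geom = 1; λ = 6: alg = 1, geom = 1

Step 1 — factor the characteristic polynomial to read off the algebraic multiplicities:
  χ_A(x) = (x - 6)*(x - 4)^3

Step 2 — compute geometric multiplicities via the rank-nullity identity g(λ) = n − rank(A − λI):
  rank(A − (4)·I) = 3, so dim ker(A − (4)·I) = n − 3 = 1
  rank(A − (6)·I) = 3, so dim ker(A − (6)·I) = n − 3 = 1

Summary:
  λ = 4: algebraic multiplicity = 3, geometric multiplicity = 1
  λ = 6: algebraic multiplicity = 1, geometric multiplicity = 1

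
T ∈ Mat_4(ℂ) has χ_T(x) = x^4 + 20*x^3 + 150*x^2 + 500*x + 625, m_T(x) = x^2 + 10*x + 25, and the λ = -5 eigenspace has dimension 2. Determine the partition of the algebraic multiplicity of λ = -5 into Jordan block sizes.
Block sizes for λ = -5: [2, 2]

Step 1 — from the characteristic polynomial, algebraic multiplicity of λ = -5 is 4. From dim ker(T − (-5)·I) = 2, there are exactly 2 Jordan blocks for λ = -5.
Step 2 — from the minimal polynomial, the factor (x + 5)^2 tells us the largest block for λ = -5 has size 2.
Step 3 — with total size 4, 2 blocks, and largest block 2, the block sizes (in nonincreasing order) are [2, 2].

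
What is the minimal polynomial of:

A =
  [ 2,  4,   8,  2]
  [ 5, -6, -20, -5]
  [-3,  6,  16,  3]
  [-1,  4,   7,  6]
x^3 - 14*x^2 + 65*x - 100

The characteristic polynomial is χ_A(x) = (x - 5)^2*(x - 4)^2, so the eigenvalues are known. The minimal polynomial is
  m_A(x) = Π_λ (x − λ)^{k_λ}
where k_λ is the size of the *largest* Jordan block for λ (equivalently, the smallest k with (A − λI)^k v = 0 for every generalised eigenvector v of λ).

  λ = 4: largest Jordan block has size 1, contributing (x − 4)
  λ = 5: largest Jordan block has size 2, contributing (x − 5)^2

So m_A(x) = (x - 5)^2*(x - 4) = x^3 - 14*x^2 + 65*x - 100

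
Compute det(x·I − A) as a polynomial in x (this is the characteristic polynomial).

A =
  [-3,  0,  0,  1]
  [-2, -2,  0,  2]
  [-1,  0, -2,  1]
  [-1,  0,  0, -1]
x^4 + 8*x^3 + 24*x^2 + 32*x + 16

Expanding det(x·I − A) (e.g. by cofactor expansion or by noting that A is similar to its Jordan form J, which has the same characteristic polynomial as A) gives
  χ_A(x) = x^4 + 8*x^3 + 24*x^2 + 32*x + 16
which factors as (x + 2)^4. The eigenvalues (with algebraic multiplicities) are λ = -2 with multiplicity 4.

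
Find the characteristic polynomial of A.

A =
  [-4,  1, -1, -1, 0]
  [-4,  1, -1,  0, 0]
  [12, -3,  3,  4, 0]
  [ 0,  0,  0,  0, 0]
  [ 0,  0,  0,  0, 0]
x^5

Expanding det(x·I − A) (e.g. by cofactor expansion or by noting that A is similar to its Jordan form J, which has the same characteristic polynomial as A) gives
  χ_A(x) = x^5
which factors as x^5. The eigenvalues (with algebraic multiplicities) are λ = 0 with multiplicity 5.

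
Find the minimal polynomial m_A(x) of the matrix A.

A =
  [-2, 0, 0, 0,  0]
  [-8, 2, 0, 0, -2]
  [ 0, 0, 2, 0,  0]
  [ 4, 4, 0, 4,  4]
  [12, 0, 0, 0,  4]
x^3 - 4*x^2 - 4*x + 16

The characteristic polynomial is χ_A(x) = (x - 4)^2*(x - 2)^2*(x + 2), so the eigenvalues are known. The minimal polynomial is
  m_A(x) = Π_λ (x − λ)^{k_λ}
where k_λ is the size of the *largest* Jordan block for λ (equivalently, the smallest k with (A − λI)^k v = 0 for every generalised eigenvector v of λ).

  λ = -2: largest Jordan block has size 1, contributing (x + 2)
  λ = 2: largest Jordan block has size 1, contributing (x − 2)
  λ = 4: largest Jordan block has size 1, contributing (x − 4)

So m_A(x) = (x - 4)*(x - 2)*(x + 2) = x^3 - 4*x^2 - 4*x + 16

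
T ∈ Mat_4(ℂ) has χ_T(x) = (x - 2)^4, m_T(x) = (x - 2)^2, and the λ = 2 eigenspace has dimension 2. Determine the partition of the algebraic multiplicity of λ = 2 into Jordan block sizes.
Block sizes for λ = 2: [2, 2]

Step 1 — from the characteristic polynomial, algebraic multiplicity of λ = 2 is 4. From dim ker(T − (2)·I) = 2, there are exactly 2 Jordan blocks for λ = 2.
Step 2 — from the minimal polynomial, the factor (x − 2)^2 tells us the largest block for λ = 2 has size 2.
Step 3 — with total size 4, 2 blocks, and largest block 2, the block sizes (in nonincreasing order) are [2, 2].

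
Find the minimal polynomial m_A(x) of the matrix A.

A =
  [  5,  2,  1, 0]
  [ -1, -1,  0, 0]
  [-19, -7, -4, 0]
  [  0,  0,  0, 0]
x^3

The characteristic polynomial is χ_A(x) = x^4, so the eigenvalues are known. The minimal polynomial is
  m_A(x) = Π_λ (x − λ)^{k_λ}
where k_λ is the size of the *largest* Jordan block for λ (equivalently, the smallest k with (A − λI)^k v = 0 for every generalised eigenvector v of λ).

  λ = 0: largest Jordan block has size 3, contributing (x − 0)^3

So m_A(x) = x^3 = x^3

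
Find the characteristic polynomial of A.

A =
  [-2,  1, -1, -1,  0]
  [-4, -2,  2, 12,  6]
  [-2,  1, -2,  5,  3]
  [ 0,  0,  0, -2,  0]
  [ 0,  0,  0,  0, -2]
x^5 + 10*x^4 + 40*x^3 + 80*x^2 + 80*x + 32

Expanding det(x·I − A) (e.g. by cofactor expansion or by noting that A is similar to its Jordan form J, which has the same characteristic polynomial as A) gives
  χ_A(x) = x^5 + 10*x^4 + 40*x^3 + 80*x^2 + 80*x + 32
which factors as (x + 2)^5. The eigenvalues (with algebraic multiplicities) are λ = -2 with multiplicity 5.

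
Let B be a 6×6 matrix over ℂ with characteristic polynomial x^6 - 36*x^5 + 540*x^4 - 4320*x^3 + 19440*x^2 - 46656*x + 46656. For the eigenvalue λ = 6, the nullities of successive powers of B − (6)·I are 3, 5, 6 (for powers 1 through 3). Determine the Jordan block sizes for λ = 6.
Block sizes for λ = 6: [3, 2, 1]

From the dimensions of kernels of powers, the number of Jordan blocks of size at least j is d_j − d_{j−1} where d_j = dim ker(N^j) (with d_0 = 0). Computing the differences gives [3, 2, 1].
The number of blocks of size exactly k is (#blocks of size ≥ k) − (#blocks of size ≥ k + 1), so the partition is: 1 block(s) of size 1, 1 block(s) of size 2, 1 block(s) of size 3.
In nonincreasing order the block sizes are [3, 2, 1].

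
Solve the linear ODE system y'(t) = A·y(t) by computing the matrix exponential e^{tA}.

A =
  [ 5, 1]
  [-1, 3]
e^{tA} =
  [t*exp(4*t) + exp(4*t), t*exp(4*t)]
  [-t*exp(4*t), -t*exp(4*t) + exp(4*t)]

Strategy: write A = P · J · P⁻¹ where J is a Jordan canonical form, so e^{tA} = P · e^{tJ} · P⁻¹, and e^{tJ} can be computed block-by-block.

A has Jordan form
J =
  [4, 1]
  [0, 4]
(up to reordering of blocks).

Per-block formulas:
  For a 2×2 Jordan block J_2(4): exp(t · J_2(4)) = e^(4t)·(I + t·N), where N is the 2×2 nilpotent shift.

After assembling e^{tJ} and conjugating by P, we get:

e^{tA} =
  [t*exp(4*t) + exp(4*t), t*exp(4*t)]
  [-t*exp(4*t), -t*exp(4*t) + exp(4*t)]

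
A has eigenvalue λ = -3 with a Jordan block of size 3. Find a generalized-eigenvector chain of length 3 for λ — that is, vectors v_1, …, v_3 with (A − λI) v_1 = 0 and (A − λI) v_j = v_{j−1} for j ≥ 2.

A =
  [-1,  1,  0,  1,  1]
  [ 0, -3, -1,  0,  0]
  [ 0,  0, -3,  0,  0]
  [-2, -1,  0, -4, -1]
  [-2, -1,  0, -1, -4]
A Jordan chain for λ = -3 of length 3:
v_1 = (-1, 0, 0, 1, 1)ᵀ
v_2 = (0, -1, 0, 0, 0)ᵀ
v_3 = (0, 0, 1, 0, 0)ᵀ

Let N = A − (-3)·I. We want v_3 with N^3 v_3 = 0 but N^2 v_3 ≠ 0; then v_{j-1} := N · v_j for j = 3, …, 2.

Pick v_3 = (0, 0, 1, 0, 0)ᵀ.
Then v_2 = N · v_3 = (0, -1, 0, 0, 0)ᵀ.
Then v_1 = N · v_2 = (-1, 0, 0, 1, 1)ᵀ.

Sanity check: (A − (-3)·I) v_1 = (0, 0, 0, 0, 0)ᵀ = 0. ✓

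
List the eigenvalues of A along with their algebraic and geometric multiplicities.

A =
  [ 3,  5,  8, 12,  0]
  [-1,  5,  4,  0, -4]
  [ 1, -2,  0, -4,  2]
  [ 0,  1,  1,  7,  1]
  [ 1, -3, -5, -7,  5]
λ = 4: alg = 5, geom = 2

Step 1 — factor the characteristic polynomial to read off the algebraic multiplicities:
  χ_A(x) = (x - 4)^5

Step 2 — compute geometric multiplicities via the rank-nullity identity g(λ) = n − rank(A − λI):
  rank(A − (4)·I) = 3, so dim ker(A − (4)·I) = n − 3 = 2

Summary:
  λ = 4: algebraic multiplicity = 5, geometric multiplicity = 2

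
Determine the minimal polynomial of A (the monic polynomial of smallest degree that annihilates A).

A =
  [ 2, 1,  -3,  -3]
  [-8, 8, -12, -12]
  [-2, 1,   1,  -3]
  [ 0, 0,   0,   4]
x^2 - 7*x + 12

The characteristic polynomial is χ_A(x) = (x - 4)^3*(x - 3), so the eigenvalues are known. The minimal polynomial is
  m_A(x) = Π_λ (x − λ)^{k_λ}
where k_λ is the size of the *largest* Jordan block for λ (equivalently, the smallest k with (A − λI)^k v = 0 for every generalised eigenvector v of λ).

  λ = 3: largest Jordan block has size 1, contributing (x − 3)
  λ = 4: largest Jordan block has size 1, contributing (x − 4)

So m_A(x) = (x - 4)*(x - 3) = x^2 - 7*x + 12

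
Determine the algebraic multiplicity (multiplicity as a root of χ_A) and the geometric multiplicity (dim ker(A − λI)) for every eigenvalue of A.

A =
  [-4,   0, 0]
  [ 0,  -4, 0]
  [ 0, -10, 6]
λ = -4: alg = 2, geom = 2; λ = 6: alg = 1, geom = 1

Step 1 — factor the characteristic polynomial to read off the algebraic multiplicities:
  χ_A(x) = (x - 6)*(x + 4)^2

Step 2 — compute geometric multiplicities via the rank-nullity identity g(λ) = n − rank(A − λI):
  rank(A − (-4)·I) = 1, so dim ker(A − (-4)·I) = n − 1 = 2
  rank(A − (6)·I) = 2, so dim ker(A − (6)·I) = n − 2 = 1

Summary:
  λ = -4: algebraic multiplicity = 2, geometric multiplicity = 2
  λ = 6: algebraic multiplicity = 1, geometric multiplicity = 1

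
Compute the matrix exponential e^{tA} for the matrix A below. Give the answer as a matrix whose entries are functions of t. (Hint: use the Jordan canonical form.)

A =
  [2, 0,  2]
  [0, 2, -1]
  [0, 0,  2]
e^{tA} =
  [exp(2*t), 0, 2*t*exp(2*t)]
  [0, exp(2*t), -t*exp(2*t)]
  [0, 0, exp(2*t)]

Strategy: write A = P · J · P⁻¹ where J is a Jordan canonical form, so e^{tA} = P · e^{tJ} · P⁻¹, and e^{tJ} can be computed block-by-block.

A has Jordan form
J =
  [2, 1, 0]
  [0, 2, 0]
  [0, 0, 2]
(up to reordering of blocks).

Per-block formulas:
  For a 2×2 Jordan block J_2(2): exp(t · J_2(2)) = e^(2t)·(I + t·N), where N is the 2×2 nilpotent shift.
  For a 1×1 block at λ = 2: exp(t · [2]) = [e^(2t)].

After assembling e^{tJ} and conjugating by P, we get:

e^{tA} =
  [exp(2*t), 0, 2*t*exp(2*t)]
  [0, exp(2*t), -t*exp(2*t)]
  [0, 0, exp(2*t)]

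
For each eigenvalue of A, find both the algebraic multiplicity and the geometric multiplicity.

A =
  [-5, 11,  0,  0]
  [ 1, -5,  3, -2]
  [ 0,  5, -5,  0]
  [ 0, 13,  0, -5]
λ = -5: alg = 4, geom = 2

Step 1 — factor the characteristic polynomial to read off the algebraic multiplicities:
  χ_A(x) = (x + 5)^4

Step 2 — compute geometric multiplicities via the rank-nullity identity g(λ) = n − rank(A − λI):
  rank(A − (-5)·I) = 2, so dim ker(A − (-5)·I) = n − 2 = 2

Summary:
  λ = -5: algebraic multiplicity = 4, geometric multiplicity = 2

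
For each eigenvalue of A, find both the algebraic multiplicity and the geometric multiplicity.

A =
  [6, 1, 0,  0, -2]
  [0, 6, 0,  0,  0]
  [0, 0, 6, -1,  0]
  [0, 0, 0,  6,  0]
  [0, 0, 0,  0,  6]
λ = 6: alg = 5, geom = 3

Step 1 — factor the characteristic polynomial to read off the algebraic multiplicities:
  χ_A(x) = (x - 6)^5

Step 2 — compute geometric multiplicities via the rank-nullity identity g(λ) = n − rank(A − λI):
  rank(A − (6)·I) = 2, so dim ker(A − (6)·I) = n − 2 = 3

Summary:
  λ = 6: algebraic multiplicity = 5, geometric multiplicity = 3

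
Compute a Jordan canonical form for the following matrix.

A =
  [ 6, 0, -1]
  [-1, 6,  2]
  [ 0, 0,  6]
J_3(6)

The characteristic polynomial is
  det(x·I − A) = x^3 - 18*x^2 + 108*x - 216 = (x - 6)^3

Eigenvalues and multiplicities (the geometric multiplicity of λ is n − rank(A − λI), which equals the number of Jordan blocks for λ):
  λ = 6: algebraic multiplicity = 3, geometric multiplicity = 1

Determining the block sizes for each eigenvalue:
  λ = 6: one block (gm = 1), so the single block has size am = 3 → block sizes [3]

Assembling the blocks gives a Jordan form
J =
  [6, 1, 0]
  [0, 6, 1]
  [0, 0, 6]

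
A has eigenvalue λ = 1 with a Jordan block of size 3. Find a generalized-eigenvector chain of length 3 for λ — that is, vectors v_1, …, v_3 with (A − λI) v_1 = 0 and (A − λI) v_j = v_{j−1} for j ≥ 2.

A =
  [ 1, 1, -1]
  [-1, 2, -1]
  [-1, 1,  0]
A Jordan chain for λ = 1 of length 3:
v_1 = (0, -1, -1)ᵀ
v_2 = (1, 1, 1)ᵀ
v_3 = (0, 1, 0)ᵀ

Let N = A − (1)·I. We want v_3 with N^3 v_3 = 0 but N^2 v_3 ≠ 0; then v_{j-1} := N · v_j for j = 3, …, 2.

Pick v_3 = (0, 1, 0)ᵀ.
Then v_2 = N · v_3 = (1, 1, 1)ᵀ.
Then v_1 = N · v_2 = (0, -1, -1)ᵀ.

Sanity check: (A − (1)·I) v_1 = (0, 0, 0)ᵀ = 0. ✓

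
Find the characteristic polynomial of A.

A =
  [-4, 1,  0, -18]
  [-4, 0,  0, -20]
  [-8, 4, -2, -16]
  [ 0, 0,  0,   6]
x^4 - 24*x^2 - 64*x - 48

Expanding det(x·I − A) (e.g. by cofactor expansion or by noting that A is similar to its Jordan form J, which has the same characteristic polynomial as A) gives
  χ_A(x) = x^4 - 24*x^2 - 64*x - 48
which factors as (x - 6)*(x + 2)^3. The eigenvalues (with algebraic multiplicities) are λ = -2 with multiplicity 3, λ = 6 with multiplicity 1.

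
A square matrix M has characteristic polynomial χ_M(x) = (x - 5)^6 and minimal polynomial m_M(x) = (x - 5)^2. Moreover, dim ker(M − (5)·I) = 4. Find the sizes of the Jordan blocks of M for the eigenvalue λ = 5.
Block sizes for λ = 5: [2, 2, 1, 1]

Step 1 — from the characteristic polynomial, algebraic multiplicity of λ = 5 is 6. From dim ker(M − (5)·I) = 4, there are exactly 4 Jordan blocks for λ = 5.
Step 2 — from the minimal polynomial, the factor (x − 5)^2 tells us the largest block for λ = 5 has size 2.
Step 3 — with total size 6, 4 blocks, and largest block 2, the block sizes (in nonincreasing order) are [2, 2, 1, 1].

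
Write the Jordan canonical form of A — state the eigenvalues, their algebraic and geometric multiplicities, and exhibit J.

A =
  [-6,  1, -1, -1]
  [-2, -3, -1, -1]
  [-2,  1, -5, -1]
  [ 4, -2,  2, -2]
J_2(-4) ⊕ J_1(-4) ⊕ J_1(-4)

The characteristic polynomial is
  det(x·I − A) = x^4 + 16*x^3 + 96*x^2 + 256*x + 256 = (x + 4)^4

Eigenvalues and multiplicities (the geometric multiplicity of λ is n − rank(A − λI), which equals the number of Jordan blocks for λ):
  λ = -4: algebraic multiplicity = 4, geometric multiplicity = 3

Determining the block sizes for each eigenvalue:
  λ = -4: 3 blocks summing to 4 forces exactly one block of size 2 and the rest size 1 → block sizes [2, 1, 1]

Assembling the blocks gives a Jordan form
J =
  [-4,  1,  0,  0]
  [ 0, -4,  0,  0]
  [ 0,  0, -4,  0]
  [ 0,  0,  0, -4]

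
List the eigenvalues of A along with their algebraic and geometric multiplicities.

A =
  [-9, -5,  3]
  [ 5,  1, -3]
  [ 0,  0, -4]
λ = -4: alg = 3, geom = 2

Step 1 — factor the characteristic polynomial to read off the algebraic multiplicities:
  χ_A(x) = (x + 4)^3

Step 2 — compute geometric multiplicities via the rank-nullity identity g(λ) = n − rank(A − λI):
  rank(A − (-4)·I) = 1, so dim ker(A − (-4)·I) = n − 1 = 2

Summary:
  λ = -4: algebraic multiplicity = 3, geometric multiplicity = 2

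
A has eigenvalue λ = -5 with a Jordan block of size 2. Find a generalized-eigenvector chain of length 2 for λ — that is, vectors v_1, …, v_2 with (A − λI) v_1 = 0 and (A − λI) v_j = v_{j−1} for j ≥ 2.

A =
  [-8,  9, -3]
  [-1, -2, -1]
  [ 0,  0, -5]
A Jordan chain for λ = -5 of length 2:
v_1 = (-3, -1, 0)ᵀ
v_2 = (1, 0, 0)ᵀ

Let N = A − (-5)·I. We want v_2 with N^2 v_2 = 0 but N^1 v_2 ≠ 0; then v_{j-1} := N · v_j for j = 2, …, 2.

Pick v_2 = (1, 0, 0)ᵀ.
Then v_1 = N · v_2 = (-3, -1, 0)ᵀ.

Sanity check: (A − (-5)·I) v_1 = (0, 0, 0)ᵀ = 0. ✓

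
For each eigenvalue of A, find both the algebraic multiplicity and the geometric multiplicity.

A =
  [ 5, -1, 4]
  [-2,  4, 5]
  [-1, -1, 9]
λ = 6: alg = 3, geom = 1

Step 1 — factor the characteristic polynomial to read off the algebraic multiplicities:
  χ_A(x) = (x - 6)^3

Step 2 — compute geometric multiplicities via the rank-nullity identity g(λ) = n − rank(A − λI):
  rank(A − (6)·I) = 2, so dim ker(A − (6)·I) = n − 2 = 1

Summary:
  λ = 6: algebraic multiplicity = 3, geometric multiplicity = 1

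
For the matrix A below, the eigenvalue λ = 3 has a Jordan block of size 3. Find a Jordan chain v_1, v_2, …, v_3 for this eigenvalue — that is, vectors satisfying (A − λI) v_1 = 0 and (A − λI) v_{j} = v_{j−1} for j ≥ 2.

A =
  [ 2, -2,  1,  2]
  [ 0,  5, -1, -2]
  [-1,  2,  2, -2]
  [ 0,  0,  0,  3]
A Jordan chain for λ = 3 of length 3:
v_1 = (0, 1, 2, 0)ᵀ
v_2 = (-1, 0, -1, 0)ᵀ
v_3 = (1, 0, 0, 0)ᵀ

Let N = A − (3)·I. We want v_3 with N^3 v_3 = 0 but N^2 v_3 ≠ 0; then v_{j-1} := N · v_j for j = 3, …, 2.

Pick v_3 = (1, 0, 0, 0)ᵀ.
Then v_2 = N · v_3 = (-1, 0, -1, 0)ᵀ.
Then v_1 = N · v_2 = (0, 1, 2, 0)ᵀ.

Sanity check: (A − (3)·I) v_1 = (0, 0, 0, 0)ᵀ = 0. ✓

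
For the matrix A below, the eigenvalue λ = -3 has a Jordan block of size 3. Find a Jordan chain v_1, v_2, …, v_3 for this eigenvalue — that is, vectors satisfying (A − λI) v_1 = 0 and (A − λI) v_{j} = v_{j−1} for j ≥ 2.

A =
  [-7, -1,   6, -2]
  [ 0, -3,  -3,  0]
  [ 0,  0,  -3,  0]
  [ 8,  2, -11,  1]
A Jordan chain for λ = -3 of length 3:
v_1 = (1, 0, 0, -2)ᵀ
v_2 = (6, -3, 0, -11)ᵀ
v_3 = (0, 0, 1, 0)ᵀ

Let N = A − (-3)·I. We want v_3 with N^3 v_3 = 0 but N^2 v_3 ≠ 0; then v_{j-1} := N · v_j for j = 3, …, 2.

Pick v_3 = (0, 0, 1, 0)ᵀ.
Then v_2 = N · v_3 = (6, -3, 0, -11)ᵀ.
Then v_1 = N · v_2 = (1, 0, 0, -2)ᵀ.

Sanity check: (A − (-3)·I) v_1 = (0, 0, 0, 0)ᵀ = 0. ✓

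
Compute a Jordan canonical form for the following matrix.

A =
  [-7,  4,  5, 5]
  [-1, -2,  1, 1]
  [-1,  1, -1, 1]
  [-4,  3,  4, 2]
J_3(-2) ⊕ J_1(-2)

The characteristic polynomial is
  det(x·I − A) = x^4 + 8*x^3 + 24*x^2 + 32*x + 16 = (x + 2)^4

Eigenvalues and multiplicities (the geometric multiplicity of λ is n − rank(A − λI), which equals the number of Jordan blocks for λ):
  λ = -2: algebraic multiplicity = 4, geometric multiplicity = 2

Determining the block sizes for each eigenvalue:
  λ = -2: with am = 4 and gm = 2, the partition is not yet determined (e.g. several partitions of 4 into 2 parts exist). Let N = A − (-2)·I. Computing rank(N^1) = 2, rank(N^2) = 1, rank(N^3) = 0; the number of blocks of size ≥ j is rank(N^{j−1}) − rank(N^j), giving [2, 1, 1]. So we have 1 block(s) of size 3, 1 block(s) of size 1 → block sizes [3, 1]

Assembling the blocks gives a Jordan form
J =
  [-2,  1,  0,  0]
  [ 0, -2,  1,  0]
  [ 0,  0, -2,  0]
  [ 0,  0,  0, -2]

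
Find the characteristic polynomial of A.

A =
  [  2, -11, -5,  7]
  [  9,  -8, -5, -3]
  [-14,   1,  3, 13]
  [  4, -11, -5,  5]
x^4 - 2*x^3 - 11*x^2 + 12*x + 36

Expanding det(x·I − A) (e.g. by cofactor expansion or by noting that A is similar to its Jordan form J, which has the same characteristic polynomial as A) gives
  χ_A(x) = x^4 - 2*x^3 - 11*x^2 + 12*x + 36
which factors as (x - 3)^2*(x + 2)^2. The eigenvalues (with algebraic multiplicities) are λ = -2 with multiplicity 2, λ = 3 with multiplicity 2.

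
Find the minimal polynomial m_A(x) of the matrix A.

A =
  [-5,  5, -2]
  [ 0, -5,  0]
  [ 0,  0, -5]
x^2 + 10*x + 25

The characteristic polynomial is χ_A(x) = (x + 5)^3, so the eigenvalues are known. The minimal polynomial is
  m_A(x) = Π_λ (x − λ)^{k_λ}
where k_λ is the size of the *largest* Jordan block for λ (equivalently, the smallest k with (A − λI)^k v = 0 for every generalised eigenvector v of λ).

  λ = -5: largest Jordan block has size 2, contributing (x + 5)^2

So m_A(x) = (x + 5)^2 = x^2 + 10*x + 25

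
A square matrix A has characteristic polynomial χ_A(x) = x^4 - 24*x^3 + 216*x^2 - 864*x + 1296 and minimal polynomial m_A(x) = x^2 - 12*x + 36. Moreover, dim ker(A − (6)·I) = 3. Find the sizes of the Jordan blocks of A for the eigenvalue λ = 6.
Block sizes for λ = 6: [2, 1, 1]

Step 1 — from the characteristic polynomial, algebraic multiplicity of λ = 6 is 4. From dim ker(A − (6)·I) = 3, there are exactly 3 Jordan blocks for λ = 6.
Step 2 — from the minimal polynomial, the factor (x − 6)^2 tells us the largest block for λ = 6 has size 2.
Step 3 — with total size 4, 3 blocks, and largest block 2, the block sizes (in nonincreasing order) are [2, 1, 1].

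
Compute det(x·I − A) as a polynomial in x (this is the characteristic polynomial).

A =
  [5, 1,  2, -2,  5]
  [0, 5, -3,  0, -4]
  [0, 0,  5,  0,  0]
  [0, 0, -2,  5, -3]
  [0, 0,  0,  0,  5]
x^5 - 25*x^4 + 250*x^3 - 1250*x^2 + 3125*x - 3125

Expanding det(x·I − A) (e.g. by cofactor expansion or by noting that A is similar to its Jordan form J, which has the same characteristic polynomial as A) gives
  χ_A(x) = x^5 - 25*x^4 + 250*x^3 - 1250*x^2 + 3125*x - 3125
which factors as (x - 5)^5. The eigenvalues (with algebraic multiplicities) are λ = 5 with multiplicity 5.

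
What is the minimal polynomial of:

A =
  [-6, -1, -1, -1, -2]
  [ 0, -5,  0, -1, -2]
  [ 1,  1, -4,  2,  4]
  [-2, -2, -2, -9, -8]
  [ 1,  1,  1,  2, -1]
x^2 + 10*x + 25

The characteristic polynomial is χ_A(x) = (x + 5)^5, so the eigenvalues are known. The minimal polynomial is
  m_A(x) = Π_λ (x − λ)^{k_λ}
where k_λ is the size of the *largest* Jordan block for λ (equivalently, the smallest k with (A − λI)^k v = 0 for every generalised eigenvector v of λ).

  λ = -5: largest Jordan block has size 2, contributing (x + 5)^2

So m_A(x) = (x + 5)^2 = x^2 + 10*x + 25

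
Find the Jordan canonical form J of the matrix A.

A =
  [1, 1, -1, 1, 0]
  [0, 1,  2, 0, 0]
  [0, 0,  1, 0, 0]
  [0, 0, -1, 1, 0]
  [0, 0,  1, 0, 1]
J_3(1) ⊕ J_1(1) ⊕ J_1(1)

The characteristic polynomial is
  det(x·I − A) = x^5 - 5*x^4 + 10*x^3 - 10*x^2 + 5*x - 1 = (x - 1)^5

Eigenvalues and multiplicities (the geometric multiplicity of λ is n − rank(A − λI), which equals the number of Jordan blocks for λ):
  λ = 1: algebraic multiplicity = 5, geometric multiplicity = 3

Determining the block sizes for each eigenvalue:
  λ = 1: with am = 5 and gm = 3, the partition is not yet determined (e.g. several partitions of 5 into 3 parts exist). Let N = A − (1)·I. Computing rank(N^1) = 2, rank(N^2) = 1, rank(N^3) = 0; the number of blocks of size ≥ j is rank(N^{j−1}) − rank(N^j), giving [3, 1, 1]. So we have 1 block(s) of size 3, 2 block(s) of size 1 → block sizes [3, 1, 1]

Assembling the blocks gives a Jordan form
J =
  [1, 1, 0, 0, 0]
  [0, 1, 1, 0, 0]
  [0, 0, 1, 0, 0]
  [0, 0, 0, 1, 0]
  [0, 0, 0, 0, 1]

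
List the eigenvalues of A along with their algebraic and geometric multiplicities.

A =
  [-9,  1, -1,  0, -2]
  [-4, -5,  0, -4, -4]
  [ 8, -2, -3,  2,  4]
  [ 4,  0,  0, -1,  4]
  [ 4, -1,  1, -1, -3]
λ = -5: alg = 3, geom = 2; λ = -3: alg = 2, geom = 1

Step 1 — factor the characteristic polynomial to read off the algebraic multiplicities:
  χ_A(x) = (x + 3)^2*(x + 5)^3

Step 2 — compute geometric multiplicities via the rank-nullity identity g(λ) = n − rank(A − λI):
  rank(A − (-5)·I) = 3, so dim ker(A − (-5)·I) = n − 3 = 2
  rank(A − (-3)·I) = 4, so dim ker(A − (-3)·I) = n − 4 = 1

Summary:
  λ = -5: algebraic multiplicity = 3, geometric multiplicity = 2
  λ = -3: algebraic multiplicity = 2, geometric multiplicity = 1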